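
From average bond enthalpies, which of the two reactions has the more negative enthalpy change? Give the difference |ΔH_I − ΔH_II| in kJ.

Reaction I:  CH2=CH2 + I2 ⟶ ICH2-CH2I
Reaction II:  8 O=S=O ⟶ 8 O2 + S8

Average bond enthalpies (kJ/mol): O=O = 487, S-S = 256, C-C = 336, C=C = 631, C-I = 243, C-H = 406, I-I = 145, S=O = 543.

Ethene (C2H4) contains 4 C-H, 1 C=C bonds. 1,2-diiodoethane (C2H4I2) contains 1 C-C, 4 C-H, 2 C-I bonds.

Reaction I, by 2790 kJ

Reaction I:
  Bonds broken (reactants):
    C-H: 4 × 406 = 1624
    C=C: 1 × 631 = 631
    I-I: 1 × 145 = 145
    Σ(broken) = 2400 kJ
  Bonds formed (products):
    C-C: 1 × 336 = 336
    C-H: 4 × 406 = 1624
    C-I: 2 × 243 = 486
    Σ(formed) = 2446 kJ
  ΔH_I = 2400 − 2446 = −46 kJ
Reaction II:
  Bonds broken (reactants):
    S=O: 16 × 543 = 8688
    Σ(broken) = 8688 kJ
  Bonds formed (products):
    O=O: 8 × 487 = 3896
    S-S: 8 × 256 = 2048
    Σ(formed) = 5944 kJ
  ΔH_II = 8688 − 5944 = +2744 kJ
ΔH_I − ΔH_II = −2790 kJ, so reaction I has the more negative ΔH; |ΔH_I − ΔH_II| = 2790 kJ.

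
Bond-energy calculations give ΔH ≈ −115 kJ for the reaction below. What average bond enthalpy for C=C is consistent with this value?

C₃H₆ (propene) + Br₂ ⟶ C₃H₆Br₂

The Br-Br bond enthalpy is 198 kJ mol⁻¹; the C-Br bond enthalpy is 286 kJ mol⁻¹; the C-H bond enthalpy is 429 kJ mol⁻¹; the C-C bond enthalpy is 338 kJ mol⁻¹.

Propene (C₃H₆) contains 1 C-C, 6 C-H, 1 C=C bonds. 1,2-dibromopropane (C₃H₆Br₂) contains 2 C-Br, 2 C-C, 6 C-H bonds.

Let D be the C=C bond energy.
Σ(broken) = 1×198 + 1×338 + 6×429 + 1×D = 3110 + D
Σ(formed) = 2×286 + 2×338 + 6×429 = 3822
ΔH = Σ(broken) − Σ(formed) = (3110 + D) − (3822) = −712 + D
Setting this equal to −115 kJ gives D = 597 kJ/mol.

D(C=C) ≈ 597 kJ/mol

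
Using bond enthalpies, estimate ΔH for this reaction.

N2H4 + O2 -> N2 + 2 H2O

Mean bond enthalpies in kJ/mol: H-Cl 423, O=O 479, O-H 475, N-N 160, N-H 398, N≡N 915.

ΔH ≈ −584 kJ

Bonds broken (reactants):
  N-H: 4 × 398 = 1592
  N-N: 1 × 160 = 160
  O=O: 1 × 479 = 479
  Σ(broken) = 2231 kJ
Bonds formed (products):
  N≡N: 1 × 915 = 915
  O-H: 4 × 475 = 1900
  Σ(formed) = 2815 kJ
ΔH = Σ(broken) − Σ(formed) = 2231 − 2815 = −584 kJ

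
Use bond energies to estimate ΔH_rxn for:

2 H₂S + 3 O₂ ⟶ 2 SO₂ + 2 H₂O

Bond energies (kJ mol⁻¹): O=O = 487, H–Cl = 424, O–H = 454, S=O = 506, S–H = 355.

ΔH ≈ −959 kJ

Bonds broken (reactants):
  O=O: 3 × 487 = 1461
  S–H: 4 × 355 = 1420
  Σ(broken) = 2881 kJ
Bonds formed (products):
  O–H: 4 × 454 = 1816
  S=O: 4 × 506 = 2024
  Σ(formed) = 3840 kJ
ΔH = Σ(broken) − Σ(formed) = 2881 − 3840 = −959 kJ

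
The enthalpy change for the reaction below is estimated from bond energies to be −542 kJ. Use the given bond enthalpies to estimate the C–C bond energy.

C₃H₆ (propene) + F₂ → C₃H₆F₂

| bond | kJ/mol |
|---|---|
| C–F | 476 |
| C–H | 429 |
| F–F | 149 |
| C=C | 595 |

Let D be the C–C bond energy.
Σ(broken) = 1×D + 6×429 + 1×595 + 1×149 = 3318 + D
Σ(formed) = 2×D + 2×476 + 6×429 = 3526 + 2D
ΔH = Σ(broken) − Σ(formed) = (3318 + D) − (3526 + 2D) = −208 − D
Setting this equal to −542 kJ gives D = 334 kJ/mol.

D(C–C) ≈ 334 kJ/mol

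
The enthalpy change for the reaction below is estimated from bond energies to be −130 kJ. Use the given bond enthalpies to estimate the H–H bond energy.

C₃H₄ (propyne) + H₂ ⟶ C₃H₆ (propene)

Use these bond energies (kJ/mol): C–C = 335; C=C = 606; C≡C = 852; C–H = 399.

Let D be the H–H bond energy.
Σ(broken) = 1×852 + 1×335 + 4×399 + 1×D = 2783 + D
Σ(formed) = 1×335 + 6×399 + 1×606 = 3335
ΔH = Σ(broken) − Σ(formed) = (2783 + D) − (3335) = −552 + D
Setting this equal to −130 kJ gives D = 422 kJ/mol.

D(H–H) ≈ 422 kJ/mol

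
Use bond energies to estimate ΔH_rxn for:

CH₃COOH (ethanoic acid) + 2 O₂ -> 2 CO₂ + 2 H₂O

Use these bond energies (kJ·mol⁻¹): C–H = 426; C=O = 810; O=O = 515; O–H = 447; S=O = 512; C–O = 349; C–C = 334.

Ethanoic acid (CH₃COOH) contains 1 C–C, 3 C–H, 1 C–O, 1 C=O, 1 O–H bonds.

Bonds broken (reactants):
  C–C: 1 × 334 = 334
  C–H: 3 × 426 = 1278
  C–O: 1 × 349 = 349
  C=O: 1 × 810 = 810
  O–H: 1 × 447 = 447
  O=O: 2 × 515 = 1030
  Σ(broken) = 4248 kJ
Bonds formed (products):
  C=O: 4 × 810 = 3240
  O–H: 4 × 447 = 1788
  Σ(formed) = 5028 kJ
ΔH = Σ(broken) − Σ(formed) = 4248 − 5028 = −780 kJ

ΔH ≈ −780 kJ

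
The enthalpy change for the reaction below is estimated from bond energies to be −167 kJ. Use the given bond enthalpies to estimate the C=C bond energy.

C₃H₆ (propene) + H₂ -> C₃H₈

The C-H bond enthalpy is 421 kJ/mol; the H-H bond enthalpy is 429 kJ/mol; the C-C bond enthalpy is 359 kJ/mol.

Let D be the C=C bond energy.
Σ(broken) = 1×359 + 6×421 + 1×D + 1×429 = 3314 + D
Σ(formed) = 2×359 + 8×421 = 4086
ΔH = Σ(broken) − Σ(formed) = (3314 + D) − (4086) = −772 + D
Setting this equal to −167 kJ gives D = 605 kJ/mol.

D(C=C) ≈ 605 kJ/mol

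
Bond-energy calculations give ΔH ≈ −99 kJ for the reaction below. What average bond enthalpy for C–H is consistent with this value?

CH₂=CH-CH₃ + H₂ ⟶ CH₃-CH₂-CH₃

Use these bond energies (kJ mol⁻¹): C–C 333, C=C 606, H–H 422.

D(C–H) ≈ 397 kJ/mol

Let D be the C–H bond energy.
Σ(broken) = 1×333 + 6×D + 1×606 + 1×422 = 1361 + 6D
Σ(formed) = 2×333 + 8×D = 666 + 8D
ΔH = Σ(broken) − Σ(formed) = (1361 + 6D) − (666 + 8D) = +695 − 2D
Setting this equal to −99 kJ gives 2D = 794, so D = 397 kJ/mol.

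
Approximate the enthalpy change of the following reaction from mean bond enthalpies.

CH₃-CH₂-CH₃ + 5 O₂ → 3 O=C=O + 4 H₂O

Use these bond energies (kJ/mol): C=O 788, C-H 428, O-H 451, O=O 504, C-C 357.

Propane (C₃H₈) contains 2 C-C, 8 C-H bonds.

ΔH ≈ −1678 kJ

Bonds broken (reactants):
  C-C: 2 × 357 = 714
  C-H: 8 × 428 = 3424
  O=O: 5 × 504 = 2520
  Σ(broken) = 6658 kJ
Bonds formed (products):
  C=O: 6 × 788 = 4728
  O-H: 8 × 451 = 3608
  Σ(formed) = 8336 kJ
ΔH = Σ(broken) − Σ(formed) = 6658 − 8336 = −1678 kJ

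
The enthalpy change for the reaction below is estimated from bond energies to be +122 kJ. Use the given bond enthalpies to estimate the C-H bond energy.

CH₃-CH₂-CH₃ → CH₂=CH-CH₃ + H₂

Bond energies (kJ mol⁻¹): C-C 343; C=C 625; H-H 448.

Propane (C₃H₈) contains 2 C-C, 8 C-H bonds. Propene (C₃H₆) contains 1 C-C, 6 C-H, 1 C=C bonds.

D(C-H) ≈ 426 kJ/mol

Let D be the C-H bond energy.
Σ(broken) = 2×343 + 8×D = 686 + 8D
Σ(formed) = 1×343 + 6×D + 1×625 + 1×448 = 1416 + 6D
ΔH = Σ(broken) − Σ(formed) = (686 + 8D) − (1416 + 6D) = −730 + 2D
Setting this equal to +122 kJ gives 2D = 852, so D = 426 kJ/mol.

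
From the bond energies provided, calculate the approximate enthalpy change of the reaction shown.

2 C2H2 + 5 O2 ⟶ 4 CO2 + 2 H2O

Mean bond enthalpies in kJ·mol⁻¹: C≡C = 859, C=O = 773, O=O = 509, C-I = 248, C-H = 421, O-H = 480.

Bonds broken (reactants):
  C≡C: 2 × 859 = 1718
  C-H: 4 × 421 = 1684
  O=O: 5 × 509 = 2545
  Σ(broken) = 5947 kJ
Bonds formed (products):
  C=O: 8 × 773 = 6184
  O-H: 4 × 480 = 1920
  Σ(formed) = 8104 kJ
ΔH = Σ(broken) − Σ(formed) = 5947 − 8104 = −2157 kJ

ΔH ≈ −2157 kJ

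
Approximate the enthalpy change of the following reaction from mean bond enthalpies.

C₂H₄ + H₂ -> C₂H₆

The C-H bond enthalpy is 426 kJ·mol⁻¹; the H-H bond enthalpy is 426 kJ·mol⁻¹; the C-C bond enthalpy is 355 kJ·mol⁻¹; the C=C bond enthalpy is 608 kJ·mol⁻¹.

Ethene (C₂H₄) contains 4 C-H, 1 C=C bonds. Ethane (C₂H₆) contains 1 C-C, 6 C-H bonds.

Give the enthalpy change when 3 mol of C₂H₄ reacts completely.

ΔH = −519 kJ

Bonds broken (reactants):
  C-H: 4 × 426 = 1704
  C=C: 1 × 608 = 608
  H-H: 1 × 426 = 426
  Σ(broken) = 2738 kJ
Bonds formed (products):
  C-C: 1 × 355 = 355
  C-H: 6 × 426 = 2556
  Σ(formed) = 2911 kJ
ΔH = Σ(broken) − Σ(formed) = 2738 − 2911 = −173 kJ
For 3× the reaction as written: 3 × (−173) = −519 kJ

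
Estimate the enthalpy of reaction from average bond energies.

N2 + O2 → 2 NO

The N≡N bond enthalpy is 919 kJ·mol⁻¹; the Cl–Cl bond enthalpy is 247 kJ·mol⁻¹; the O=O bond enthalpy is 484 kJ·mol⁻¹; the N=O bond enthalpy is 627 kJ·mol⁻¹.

ΔH ≈ +149 kJ

Bonds broken (reactants):
  N≡N: 1 × 919 = 919
  O=O: 1 × 484 = 484
  Σ(broken) = 1403 kJ
Bonds formed (products):
  N=O: 2 × 627 = 1254
  Σ(formed) = 1254 kJ
ΔH = Σ(broken) − Σ(formed) = 1403 − 1254 = +149 kJ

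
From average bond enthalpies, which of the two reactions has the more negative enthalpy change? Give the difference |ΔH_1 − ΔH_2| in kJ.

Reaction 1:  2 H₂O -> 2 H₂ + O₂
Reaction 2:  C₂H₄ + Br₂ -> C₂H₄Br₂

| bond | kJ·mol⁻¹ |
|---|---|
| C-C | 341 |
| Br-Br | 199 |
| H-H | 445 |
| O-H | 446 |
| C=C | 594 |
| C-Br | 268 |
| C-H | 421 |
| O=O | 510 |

Reaction 2, by 468 kJ

Reaction 1:
  Bonds broken (reactants):
    O-H: 4 × 446 = 1784
    Σ(broken) = 1784 kJ
  Bonds formed (products):
    H-H: 2 × 445 = 890
    O=O: 1 × 510 = 510
    Σ(formed) = 1400 kJ
  ΔH_1 = 1784 − 1400 = +384 kJ
Reaction 2:
  Bonds broken (reactants):
    Br-Br: 1 × 199 = 199
    C-H: 4 × 421 = 1684
    C=C: 1 × 594 = 594
    Σ(broken) = 2477 kJ
  Bonds formed (products):
    C-Br: 2 × 268 = 536
    C-C: 1 × 341 = 341
    C-H: 4 × 421 = 1684
    Σ(formed) = 2561 kJ
  ΔH_2 = 2477 − 2561 = −84 kJ
ΔH_1 − ΔH_2 = +468 kJ, so reaction 2 has the more negative ΔH; |ΔH_1 − ΔH_2| = 468 kJ.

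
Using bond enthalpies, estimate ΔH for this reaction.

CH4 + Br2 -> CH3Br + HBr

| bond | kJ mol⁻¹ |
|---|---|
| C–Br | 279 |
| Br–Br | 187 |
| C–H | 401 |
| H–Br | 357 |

ΔH ≈ −48 kJ

Bonds broken (reactants):
  Br–Br: 1 × 187 = 187
  C–H: 4 × 401 = 1604
  Σ(broken) = 1791 kJ
Bonds formed (products):
  C–Br: 1 × 279 = 279
  C–H: 3 × 401 = 1203
  H–Br: 1 × 357 = 357
  Σ(formed) = 1839 kJ
ΔH = Σ(broken) − Σ(formed) = 1791 − 1839 = −48 kJ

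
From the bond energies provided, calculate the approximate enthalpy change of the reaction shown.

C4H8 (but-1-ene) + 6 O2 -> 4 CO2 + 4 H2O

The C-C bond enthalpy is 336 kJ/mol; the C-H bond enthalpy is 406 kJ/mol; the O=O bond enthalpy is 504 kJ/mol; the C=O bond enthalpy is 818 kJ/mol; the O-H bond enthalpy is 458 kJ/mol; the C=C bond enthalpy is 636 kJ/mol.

Bonds broken (reactants):
  C-C: 2 × 336 = 672
  C-H: 8 × 406 = 3248
  C=C: 1 × 636 = 636
  O=O: 6 × 504 = 3024
  Σ(broken) = 7580 kJ
Bonds formed (products):
  C=O: 8 × 818 = 6544
  O-H: 8 × 458 = 3664
  Σ(formed) = 10208 kJ
ΔH = Σ(broken) − Σ(formed) = 7580 − 10208 = −2628 kJ

ΔH ≈ −2628 kJ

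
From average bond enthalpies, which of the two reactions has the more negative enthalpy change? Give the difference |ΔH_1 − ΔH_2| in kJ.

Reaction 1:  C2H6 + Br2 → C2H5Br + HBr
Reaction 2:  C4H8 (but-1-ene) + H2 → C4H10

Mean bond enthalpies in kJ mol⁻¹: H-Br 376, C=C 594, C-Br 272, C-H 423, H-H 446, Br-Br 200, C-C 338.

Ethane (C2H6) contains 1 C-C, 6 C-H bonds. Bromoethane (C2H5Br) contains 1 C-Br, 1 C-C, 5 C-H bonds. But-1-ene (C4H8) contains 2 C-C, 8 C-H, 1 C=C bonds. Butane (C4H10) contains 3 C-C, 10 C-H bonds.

Reaction 1:
  Bonds broken (reactants):
    Br-Br: 1 × 200 = 200
    C-C: 1 × 338 = 338
    C-H: 6 × 423 = 2538
    Σ(broken) = 3076 kJ
  Bonds formed (products):
    C-Br: 1 × 272 = 272
    C-C: 1 × 338 = 338
    C-H: 5 × 423 = 2115
    H-Br: 1 × 376 = 376
    Σ(formed) = 3101 kJ
  ΔH_1 = 3076 − 3101 = −25 kJ
Reaction 2:
  Bonds broken (reactants):
    C-C: 2 × 338 = 676
    C-H: 8 × 423 = 3384
    C=C: 1 × 594 = 594
    H-H: 1 × 446 = 446
    Σ(broken) = 5100 kJ
  Bonds formed (products):
    C-C: 3 × 338 = 1014
    C-H: 10 × 423 = 4230
    Σ(formed) = 5244 kJ
  ΔH_2 = 5100 − 5244 = −144 kJ
ΔH_1 − ΔH_2 = +119 kJ, so reaction 2 has the more negative ΔH; |ΔH_1 − ΔH_2| = 119 kJ.

Reaction 2, by 119 kJ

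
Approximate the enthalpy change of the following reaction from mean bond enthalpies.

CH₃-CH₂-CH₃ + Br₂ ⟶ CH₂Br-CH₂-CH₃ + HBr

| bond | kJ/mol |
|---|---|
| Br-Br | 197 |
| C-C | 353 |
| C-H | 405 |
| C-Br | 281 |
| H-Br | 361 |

ΔH ≈ −40 kJ

Bonds broken (reactants):
  Br-Br: 1 × 197 = 197
  C-C: 2 × 353 = 706
  C-H: 8 × 405 = 3240
  Σ(broken) = 4143 kJ
Bonds formed (products):
  C-Br: 1 × 281 = 281
  C-C: 2 × 353 = 706
  C-H: 7 × 405 = 2835
  H-Br: 1 × 361 = 361
  Σ(formed) = 4183 kJ
ΔH = Σ(broken) − Σ(formed) = 4143 − 4183 = −40 kJ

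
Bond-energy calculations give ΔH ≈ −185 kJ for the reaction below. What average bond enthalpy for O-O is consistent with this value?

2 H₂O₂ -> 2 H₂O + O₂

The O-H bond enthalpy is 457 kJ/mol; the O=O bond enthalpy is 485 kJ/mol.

Let D be the O-O bond energy.
Σ(broken) = 4×457 + 2×D = 1828 + 2D
Σ(formed) = 4×457 + 1×485 = 2313
ΔH = Σ(broken) − Σ(formed) = (1828 + 2D) − (2313) = −485 + 2D
Setting this equal to −185 kJ gives 2D = 300, so D = 150 kJ/mol.

D(O-O) ≈ 150 kJ/mol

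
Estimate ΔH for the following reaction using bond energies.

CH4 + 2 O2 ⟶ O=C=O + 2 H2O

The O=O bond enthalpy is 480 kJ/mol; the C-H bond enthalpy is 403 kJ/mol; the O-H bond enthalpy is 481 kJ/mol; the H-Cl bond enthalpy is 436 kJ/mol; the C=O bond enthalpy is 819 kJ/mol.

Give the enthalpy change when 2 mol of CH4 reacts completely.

ΔH = −1980 kJ

Bonds broken (reactants):
  C-H: 4 × 403 = 1612
  O=O: 2 × 480 = 960
  Σ(broken) = 2572 kJ
Bonds formed (products):
  C=O: 2 × 819 = 1638
  O-H: 4 × 481 = 1924
  Σ(formed) = 3562 kJ
ΔH = Σ(broken) − Σ(formed) = 2572 − 3562 = −990 kJ
For 2× the reaction as written: 2 × (−990) = −1980 kJ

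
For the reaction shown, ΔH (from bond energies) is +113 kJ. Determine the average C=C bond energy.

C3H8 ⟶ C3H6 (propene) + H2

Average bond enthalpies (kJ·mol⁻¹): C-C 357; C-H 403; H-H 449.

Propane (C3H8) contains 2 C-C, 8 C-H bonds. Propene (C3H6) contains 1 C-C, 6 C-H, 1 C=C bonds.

Let D be the C=C bond energy.
Σ(broken) = 2×357 + 8×403 = 3938
Σ(formed) = 1×357 + 6×403 + 1×D + 1×449 = 3224 + D
ΔH = Σ(broken) − Σ(formed) = (3938) − (3224 + D) = +714 − D
Setting this equal to +113 kJ gives D = 601 kJ/mol.

D(C=C) ≈ 601 kJ/mol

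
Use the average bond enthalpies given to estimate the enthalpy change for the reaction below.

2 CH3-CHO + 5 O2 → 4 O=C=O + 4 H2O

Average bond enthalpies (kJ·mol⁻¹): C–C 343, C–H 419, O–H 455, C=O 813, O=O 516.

Bonds broken (reactants):
  C–C: 2 × 343 = 686
  C–H: 8 × 419 = 3352
  C=O: 2 × 813 = 1626
  O=O: 5 × 516 = 2580
  Σ(broken) = 8244 kJ
Bonds formed (products):
  C=O: 8 × 813 = 6504
  O–H: 8 × 455 = 3640
  Σ(formed) = 10144 kJ
ΔH = Σ(broken) − Σ(formed) = 8244 − 10144 = −1900 kJ

ΔH ≈ −1900 kJ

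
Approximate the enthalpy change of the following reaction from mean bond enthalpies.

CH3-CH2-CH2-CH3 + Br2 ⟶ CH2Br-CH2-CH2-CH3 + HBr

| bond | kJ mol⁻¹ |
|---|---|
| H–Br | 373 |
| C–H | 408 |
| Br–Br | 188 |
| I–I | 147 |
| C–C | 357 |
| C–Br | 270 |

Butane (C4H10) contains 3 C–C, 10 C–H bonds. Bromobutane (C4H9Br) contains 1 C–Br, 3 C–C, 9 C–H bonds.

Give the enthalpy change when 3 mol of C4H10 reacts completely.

Bonds broken (reactants):
  Br–Br: 1 × 188 = 188
  C–C: 3 × 357 = 1071
  C–H: 10 × 408 = 4080
  Σ(broken) = 5339 kJ
Bonds formed (products):
  C–Br: 1 × 270 = 270
  C–C: 3 × 357 = 1071
  C–H: 9 × 408 = 3672
  H–Br: 1 × 373 = 373
  Σ(formed) = 5386 kJ
ΔH = Σ(broken) − Σ(formed) = 5339 − 5386 = −47 kJ
For 3× the reaction as written: 3 × (−47) = −141 kJ

ΔH = −141 kJ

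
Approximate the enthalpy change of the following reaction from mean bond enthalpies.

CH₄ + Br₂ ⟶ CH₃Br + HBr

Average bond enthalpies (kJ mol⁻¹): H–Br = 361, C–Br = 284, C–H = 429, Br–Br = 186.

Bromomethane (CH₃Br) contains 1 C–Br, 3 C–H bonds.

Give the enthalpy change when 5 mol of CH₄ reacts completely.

ΔH = −150 kJ

Bonds broken (reactants):
  Br–Br: 1 × 186 = 186
  C–H: 4 × 429 = 1716
  Σ(broken) = 1902 kJ
Bonds formed (products):
  C–Br: 1 × 284 = 284
  C–H: 3 × 429 = 1287
  H–Br: 1 × 361 = 361
  Σ(formed) = 1932 kJ
ΔH = Σ(broken) − Σ(formed) = 1902 − 1932 = −30 kJ
For 5× the reaction as written: 5 × (−30) = −150 kJ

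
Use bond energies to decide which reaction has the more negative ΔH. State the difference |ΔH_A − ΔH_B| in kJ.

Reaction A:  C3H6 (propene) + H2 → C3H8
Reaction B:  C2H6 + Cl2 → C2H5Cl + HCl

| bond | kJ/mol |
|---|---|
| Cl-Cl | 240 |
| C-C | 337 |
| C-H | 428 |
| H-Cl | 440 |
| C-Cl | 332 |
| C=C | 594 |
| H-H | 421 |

Reaction A, by 74 kJ

Reaction A:
  Bonds broken (reactants):
    C-C: 1 × 337 = 337
    C-H: 6 × 428 = 2568
    C=C: 1 × 594 = 594
    H-H: 1 × 421 = 421
    Σ(broken) = 3920 kJ
  Bonds formed (products):
    C-C: 2 × 337 = 674
    C-H: 8 × 428 = 3424
    Σ(formed) = 4098 kJ
  ΔH_A = 3920 − 4098 = −178 kJ
Reaction B:
  Bonds broken (reactants):
    C-C: 1 × 337 = 337
    C-H: 6 × 428 = 2568
    Cl-Cl: 1 × 240 = 240
    Σ(broken) = 3145 kJ
  Bonds formed (products):
    C-C: 1 × 337 = 337
    C-Cl: 1 × 332 = 332
    C-H: 5 × 428 = 2140
    H-Cl: 1 × 440 = 440
    Σ(formed) = 3249 kJ
  ΔH_B = 3145 − 3249 = −104 kJ
ΔH_A − ΔH_B = −74 kJ, so reaction A has the more negative ΔH; |ΔH_A − ΔH_B| = 74 kJ.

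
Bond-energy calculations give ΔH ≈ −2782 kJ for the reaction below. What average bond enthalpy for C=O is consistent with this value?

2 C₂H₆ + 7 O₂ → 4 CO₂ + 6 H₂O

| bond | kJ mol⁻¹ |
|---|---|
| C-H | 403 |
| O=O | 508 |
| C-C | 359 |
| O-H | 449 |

D(C=O) ≈ 813 kJ/mol

Let D be the C=O bond energy.
Σ(broken) = 2×359 + 12×403 + 7×508 = 9110
Σ(formed) = 8×D + 12×449 = 5388 + 8D
ΔH = Σ(broken) − Σ(formed) = (9110) − (5388 + 8D) = +3722 − 8D
Setting this equal to −2782 kJ gives 8D = 6504, so D = 813 kJ/mol.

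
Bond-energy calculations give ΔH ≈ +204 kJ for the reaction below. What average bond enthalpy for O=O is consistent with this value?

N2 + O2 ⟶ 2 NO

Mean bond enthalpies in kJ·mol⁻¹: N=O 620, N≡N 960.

Let D be the O=O bond energy.
Σ(broken) = 1×960 + 1×D = 960 + D
Σ(formed) = 2×620 = 1240
ΔH = Σ(broken) − Σ(formed) = (960 + D) − (1240) = −280 + D
Setting this equal to +204 kJ gives D = 484 kJ/mol.

D(O=O) ≈ 484 kJ/mol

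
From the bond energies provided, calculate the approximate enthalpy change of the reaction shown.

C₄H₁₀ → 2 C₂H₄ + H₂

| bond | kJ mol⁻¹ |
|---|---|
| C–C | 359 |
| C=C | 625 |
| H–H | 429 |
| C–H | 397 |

ΔH ≈ +192 kJ

Bonds broken (reactants):
  C–C: 3 × 359 = 1077
  C–H: 10 × 397 = 3970
  Σ(broken) = 5047 kJ
Bonds formed (products):
  C–H: 8 × 397 = 3176
  C=C: 2 × 625 = 1250
  H–H: 1 × 429 = 429
  Σ(formed) = 4855 kJ
ΔH = Σ(broken) − Σ(formed) = 5047 − 4855 = +192 kJ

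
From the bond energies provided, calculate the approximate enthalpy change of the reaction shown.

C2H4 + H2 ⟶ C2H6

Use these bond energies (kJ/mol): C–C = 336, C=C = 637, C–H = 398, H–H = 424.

ΔH ≈ −71 kJ

Bonds broken (reactants):
  C–H: 4 × 398 = 1592
  C=C: 1 × 637 = 637
  H–H: 1 × 424 = 424
  Σ(broken) = 2653 kJ
Bonds formed (products):
  C–C: 1 × 336 = 336
  C–H: 6 × 398 = 2388
  Σ(formed) = 2724 kJ
ΔH = Σ(broken) − Σ(formed) = 2653 − 2724 = −71 kJ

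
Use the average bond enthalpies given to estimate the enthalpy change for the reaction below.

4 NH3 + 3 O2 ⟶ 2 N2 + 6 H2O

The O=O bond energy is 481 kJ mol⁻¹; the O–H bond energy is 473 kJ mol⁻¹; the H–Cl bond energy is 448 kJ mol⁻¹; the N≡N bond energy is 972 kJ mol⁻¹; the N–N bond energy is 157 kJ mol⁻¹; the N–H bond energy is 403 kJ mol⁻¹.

Bonds broken (reactants):
  N–H: 12 × 403 = 4836
  O=O: 3 × 481 = 1443
  Σ(broken) = 6279 kJ
Bonds formed (products):
  N≡N: 2 × 972 = 1944
  O–H: 12 × 473 = 5676
  Σ(formed) = 7620 kJ
ΔH = Σ(broken) − Σ(formed) = 6279 − 7620 = −1341 kJ

ΔH ≈ −1341 kJ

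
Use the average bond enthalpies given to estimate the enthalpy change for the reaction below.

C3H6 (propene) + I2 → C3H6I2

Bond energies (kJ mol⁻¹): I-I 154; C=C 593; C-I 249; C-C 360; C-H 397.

ΔH ≈ −111 kJ

Bonds broken (reactants):
  C-C: 1 × 360 = 360
  C-H: 6 × 397 = 2382
  C=C: 1 × 593 = 593
  I-I: 1 × 154 = 154
  Σ(broken) = 3489 kJ
Bonds formed (products):
  C-C: 2 × 360 = 720
  C-H: 6 × 397 = 2382
  C-I: 2 × 249 = 498
  Σ(formed) = 3600 kJ
ΔH = Σ(broken) − Σ(formed) = 3489 − 3600 = −111 kJ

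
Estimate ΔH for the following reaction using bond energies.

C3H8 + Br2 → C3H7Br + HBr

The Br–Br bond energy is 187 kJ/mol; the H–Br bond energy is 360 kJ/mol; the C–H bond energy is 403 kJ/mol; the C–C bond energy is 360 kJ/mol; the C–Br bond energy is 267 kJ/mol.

Bonds broken (reactants):
  Br–Br: 1 × 187 = 187
  C–C: 2 × 360 = 720
  C–H: 8 × 403 = 3224
  Σ(broken) = 4131 kJ
Bonds formed (products):
  C–Br: 1 × 267 = 267
  C–C: 2 × 360 = 720
  C–H: 7 × 403 = 2821
  H–Br: 1 × 360 = 360
  Σ(formed) = 4168 kJ
ΔH = Σ(broken) − Σ(formed) = 4131 − 4168 = −37 kJ

ΔH ≈ −37 kJ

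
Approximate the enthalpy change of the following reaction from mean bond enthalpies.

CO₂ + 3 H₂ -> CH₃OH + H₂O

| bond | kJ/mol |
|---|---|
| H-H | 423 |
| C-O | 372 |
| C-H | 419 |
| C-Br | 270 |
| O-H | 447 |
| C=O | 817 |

Bonds broken (reactants):
  C=O: 2 × 817 = 1634
  H-H: 3 × 423 = 1269
  Σ(broken) = 2903 kJ
Bonds formed (products):
  C-H: 3 × 419 = 1257
  C-O: 1 × 372 = 372
  O-H: 3 × 447 = 1341
  Σ(formed) = 2970 kJ
ΔH = Σ(broken) − Σ(formed) = 2903 − 2970 = −67 kJ

ΔH ≈ −67 kJ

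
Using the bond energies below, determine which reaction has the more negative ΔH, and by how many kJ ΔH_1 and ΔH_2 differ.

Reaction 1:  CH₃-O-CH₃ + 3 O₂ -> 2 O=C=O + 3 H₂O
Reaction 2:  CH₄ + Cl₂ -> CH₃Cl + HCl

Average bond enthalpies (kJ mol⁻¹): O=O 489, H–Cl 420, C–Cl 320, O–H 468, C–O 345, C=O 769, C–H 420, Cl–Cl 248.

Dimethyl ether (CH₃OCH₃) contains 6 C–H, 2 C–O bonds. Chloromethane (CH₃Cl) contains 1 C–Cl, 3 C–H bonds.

Reaction 1, by 1135 kJ

Reaction 1:
  Bonds broken (reactants):
    C–H: 6 × 420 = 2520
    C–O: 2 × 345 = 690
    O=O: 3 × 489 = 1467
    Σ(broken) = 4677 kJ
  Bonds formed (products):
    C=O: 4 × 769 = 3076
    O–H: 6 × 468 = 2808
    Σ(formed) = 5884 kJ
  ΔH_1 = 4677 − 5884 = −1207 kJ
Reaction 2:
  Bonds broken (reactants):
    C–H: 4 × 420 = 1680
    Cl–Cl: 1 × 248 = 248
    Σ(broken) = 1928 kJ
  Bonds formed (products):
    C–Cl: 1 × 320 = 320
    C–H: 3 × 420 = 1260
    H–Cl: 1 × 420 = 420
    Σ(formed) = 2000 kJ
  ΔH_2 = 1928 − 2000 = −72 kJ
ΔH_1 − ΔH_2 = −1135 kJ, so reaction 1 has the more negative ΔH; |ΔH_1 − ΔH_2| = 1135 kJ.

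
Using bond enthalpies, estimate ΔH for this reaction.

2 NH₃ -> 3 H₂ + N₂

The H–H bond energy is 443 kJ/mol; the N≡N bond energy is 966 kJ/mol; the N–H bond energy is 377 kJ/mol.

Bonds broken (reactants):
  N–H: 6 × 377 = 2262
  Σ(broken) = 2262 kJ
Bonds formed (products):
  H–H: 3 × 443 = 1329
  N≡N: 1 × 966 = 966
  Σ(formed) = 2295 kJ
ΔH = Σ(broken) − Σ(formed) = 2262 − 2295 = −33 kJ

ΔH ≈ −33 kJ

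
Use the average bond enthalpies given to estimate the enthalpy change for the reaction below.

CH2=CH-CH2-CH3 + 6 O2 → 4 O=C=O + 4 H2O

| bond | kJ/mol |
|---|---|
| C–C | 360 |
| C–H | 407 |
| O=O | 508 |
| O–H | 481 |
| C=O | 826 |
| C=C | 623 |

Bonds broken (reactants):
  C–C: 2 × 360 = 720
  C–H: 8 × 407 = 3256
  C=C: 1 × 623 = 623
  O=O: 6 × 508 = 3048
  Σ(broken) = 7647 kJ
Bonds formed (products):
  C=O: 8 × 826 = 6608
  O–H: 8 × 481 = 3848
  Σ(formed) = 10456 kJ
ΔH = Σ(broken) − Σ(formed) = 7647 − 10456 = −2809 kJ

ΔH ≈ −2809 kJ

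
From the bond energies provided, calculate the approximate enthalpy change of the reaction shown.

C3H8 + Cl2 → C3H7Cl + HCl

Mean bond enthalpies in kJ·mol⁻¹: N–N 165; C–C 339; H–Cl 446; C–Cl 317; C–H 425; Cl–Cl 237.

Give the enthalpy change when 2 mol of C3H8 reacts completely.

Bonds broken (reactants):
  C–C: 2 × 339 = 678
  C–H: 8 × 425 = 3400
  Cl–Cl: 1 × 237 = 237
  Σ(broken) = 4315 kJ
Bonds formed (products):
  C–C: 2 × 339 = 678
  C–Cl: 1 × 317 = 317
  C–H: 7 × 425 = 2975
  H–Cl: 1 × 446 = 446
  Σ(formed) = 4416 kJ
ΔH = Σ(broken) − Σ(formed) = 4315 − 4416 = −101 kJ
For 2× the reaction as written: 2 × (−101) = −202 kJ

ΔH = −202 kJ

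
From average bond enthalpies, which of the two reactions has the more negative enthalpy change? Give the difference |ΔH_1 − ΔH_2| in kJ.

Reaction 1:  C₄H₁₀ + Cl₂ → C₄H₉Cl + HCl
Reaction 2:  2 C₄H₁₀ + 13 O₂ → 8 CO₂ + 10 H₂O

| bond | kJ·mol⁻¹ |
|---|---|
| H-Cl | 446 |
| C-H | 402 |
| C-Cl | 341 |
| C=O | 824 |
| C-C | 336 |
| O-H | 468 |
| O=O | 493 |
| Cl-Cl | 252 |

Reaction 1:
  Bonds broken (reactants):
    C-C: 3 × 336 = 1008
    C-H: 10 × 402 = 4020
    Cl-Cl: 1 × 252 = 252
    Σ(broken) = 5280 kJ
  Bonds formed (products):
    C-C: 3 × 336 = 1008
    C-Cl: 1 × 341 = 341
    C-H: 9 × 402 = 3618
    H-Cl: 1 × 446 = 446
    Σ(formed) = 5413 kJ
  ΔH_1 = 5280 − 5413 = −133 kJ
Reaction 2:
  Bonds broken (reactants):
    C-C: 6 × 336 = 2016
    C-H: 20 × 402 = 8040
    O=O: 13 × 493 = 6409
    Σ(broken) = 16465 kJ
  Bonds formed (products):
    C=O: 16 × 824 = 13184
    O-H: 20 × 468 = 9360
    Σ(formed) = 22544 kJ
  ΔH_2 = 16465 − 22544 = −6079 kJ
ΔH_1 − ΔH_2 = +5946 kJ, so reaction 2 has the more negative ΔH; |ΔH_1 − ΔH_2| = 5946 kJ.

Reaction 2, by 5946 kJ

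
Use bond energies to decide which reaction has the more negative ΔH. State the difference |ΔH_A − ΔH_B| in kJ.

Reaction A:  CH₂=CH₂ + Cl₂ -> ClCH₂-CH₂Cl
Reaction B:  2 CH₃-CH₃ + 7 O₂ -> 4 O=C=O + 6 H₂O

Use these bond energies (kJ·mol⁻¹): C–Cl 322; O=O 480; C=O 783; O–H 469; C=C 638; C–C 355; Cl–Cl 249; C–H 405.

Reaction A:
  Bonds broken (reactants):
    C–H: 4 × 405 = 1620
    C=C: 1 × 638 = 638
    Cl–Cl: 1 × 249 = 249
    Σ(broken) = 2507 kJ
  Bonds formed (products):
    C–C: 1 × 355 = 355
    C–Cl: 2 × 322 = 644
    C–H: 4 × 405 = 1620
    Σ(formed) = 2619 kJ
  ΔH_A = 2507 − 2619 = −112 kJ
Reaction B:
  Bonds broken (reactants):
    C–C: 2 × 355 = 710
    C–H: 12 × 405 = 4860
    O=O: 7 × 480 = 3360
    Σ(broken) = 8930 kJ
  Bonds formed (products):
    C=O: 8 × 783 = 6264
    O–H: 12 × 469 = 5628
    Σ(formed) = 11892 kJ
  ΔH_B = 8930 − 11892 = −2962 kJ
ΔH_A − ΔH_B = +2850 kJ, so reaction B has the more negative ΔH; |ΔH_A − ΔH_B| = 2850 kJ.

Reaction B, by 2850 kJ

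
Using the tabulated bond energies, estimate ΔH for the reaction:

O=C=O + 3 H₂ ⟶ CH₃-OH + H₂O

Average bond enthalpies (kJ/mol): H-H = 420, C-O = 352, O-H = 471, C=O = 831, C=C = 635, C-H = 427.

Bonds broken (reactants):
  C=O: 2 × 831 = 1662
  H-H: 3 × 420 = 1260
  Σ(broken) = 2922 kJ
Bonds formed (products):
  C-H: 3 × 427 = 1281
  C-O: 1 × 352 = 352
  O-H: 3 × 471 = 1413
  Σ(formed) = 3046 kJ
ΔH = Σ(broken) − Σ(formed) = 2922 − 3046 = −124 kJ

ΔH ≈ −124 kJ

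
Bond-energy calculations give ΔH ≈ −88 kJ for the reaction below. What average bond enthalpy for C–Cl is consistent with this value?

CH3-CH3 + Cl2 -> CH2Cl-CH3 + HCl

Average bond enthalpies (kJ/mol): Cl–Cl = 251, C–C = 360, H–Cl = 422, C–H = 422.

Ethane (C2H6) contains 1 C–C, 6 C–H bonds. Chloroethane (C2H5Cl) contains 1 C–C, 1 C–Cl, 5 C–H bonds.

D(C–Cl) ≈ 339 kJ/mol

Let D be the C–Cl bond energy.
Σ(broken) = 1×360 + 6×422 + 1×251 = 3143
Σ(formed) = 1×360 + 1×D + 5×422 + 1×422 = 2892 + D
ΔH = Σ(broken) − Σ(formed) = (3143) − (2892 + D) = +251 − D
Setting this equal to −88 kJ gives D = 339 kJ/mol.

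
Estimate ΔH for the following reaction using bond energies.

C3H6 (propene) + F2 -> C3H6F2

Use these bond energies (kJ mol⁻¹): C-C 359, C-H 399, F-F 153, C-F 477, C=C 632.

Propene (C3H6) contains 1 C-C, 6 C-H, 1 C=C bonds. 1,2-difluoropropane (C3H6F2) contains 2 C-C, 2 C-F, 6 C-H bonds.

ΔH ≈ −528 kJ

Bonds broken (reactants):
  C-C: 1 × 359 = 359
  C-H: 6 × 399 = 2394
  C=C: 1 × 632 = 632
  F-F: 1 × 153 = 153
  Σ(broken) = 3538 kJ
Bonds formed (products):
  C-C: 2 × 359 = 718
  C-F: 2 × 477 = 954
  C-H: 6 × 399 = 2394
  Σ(formed) = 4066 kJ
ΔH = Σ(broken) − Σ(formed) = 3538 − 4066 = −528 kJ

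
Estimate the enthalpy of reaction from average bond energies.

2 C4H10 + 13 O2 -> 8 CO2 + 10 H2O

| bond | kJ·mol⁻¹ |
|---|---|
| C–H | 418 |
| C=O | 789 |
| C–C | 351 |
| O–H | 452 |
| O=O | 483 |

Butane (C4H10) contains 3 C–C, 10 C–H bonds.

Bonds broken (reactants):
  C–C: 6 × 351 = 2106
  C–H: 20 × 418 = 8360
  O=O: 13 × 483 = 6279
  Σ(broken) = 16745 kJ
Bonds formed (products):
  C=O: 16 × 789 = 12624
  O–H: 20 × 452 = 9040
  Σ(formed) = 21664 kJ
ΔH = Σ(broken) − Σ(formed) = 16745 − 21664 = −4919 kJ

ΔH ≈ −4919 kJ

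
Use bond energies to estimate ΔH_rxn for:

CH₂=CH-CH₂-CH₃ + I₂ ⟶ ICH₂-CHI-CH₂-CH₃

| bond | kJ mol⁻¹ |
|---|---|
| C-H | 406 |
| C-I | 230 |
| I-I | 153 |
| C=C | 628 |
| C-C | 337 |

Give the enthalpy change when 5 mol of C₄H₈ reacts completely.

Bonds broken (reactants):
  C-C: 2 × 337 = 674
  C-H: 8 × 406 = 3248
  C=C: 1 × 628 = 628
  I-I: 1 × 153 = 153
  Σ(broken) = 4703 kJ
Bonds formed (products):
  C-C: 3 × 337 = 1011
  C-H: 8 × 406 = 3248
  C-I: 2 × 230 = 460
  Σ(formed) = 4719 kJ
ΔH = Σ(broken) − Σ(formed) = 4703 − 4719 = −16 kJ
For 5× the reaction as written: 5 × (−16) = −80 kJ

ΔH = −80 kJ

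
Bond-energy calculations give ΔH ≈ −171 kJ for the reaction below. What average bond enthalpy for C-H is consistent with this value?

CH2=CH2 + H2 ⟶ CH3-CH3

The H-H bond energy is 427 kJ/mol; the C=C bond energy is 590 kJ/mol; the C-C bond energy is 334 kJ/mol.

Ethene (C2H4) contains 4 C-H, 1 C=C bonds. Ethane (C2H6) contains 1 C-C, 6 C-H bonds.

Let D be the C-H bond energy.
Σ(broken) = 4×D + 1×590 + 1×427 = 1017 + 4D
Σ(formed) = 1×334 + 6×D = 334 + 6D
ΔH = Σ(broken) − Σ(formed) = (1017 + 4D) − (334 + 6D) = +683 − 2D
Setting this equal to −171 kJ gives 2D = 854, so D = 427 kJ/mol.

D(C-H) ≈ 427 kJ/mol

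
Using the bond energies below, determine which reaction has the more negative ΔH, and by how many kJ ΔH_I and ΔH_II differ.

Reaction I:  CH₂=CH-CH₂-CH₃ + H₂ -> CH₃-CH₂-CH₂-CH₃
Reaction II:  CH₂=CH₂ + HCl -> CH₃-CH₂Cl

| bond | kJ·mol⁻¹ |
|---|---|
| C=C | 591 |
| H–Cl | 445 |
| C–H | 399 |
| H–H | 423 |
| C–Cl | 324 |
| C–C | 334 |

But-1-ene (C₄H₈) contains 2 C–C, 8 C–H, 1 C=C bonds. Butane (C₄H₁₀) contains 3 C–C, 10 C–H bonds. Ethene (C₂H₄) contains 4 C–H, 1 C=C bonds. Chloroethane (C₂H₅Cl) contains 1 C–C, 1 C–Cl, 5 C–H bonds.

Reaction I:
  Bonds broken (reactants):
    C–C: 2 × 334 = 668
    C–H: 8 × 399 = 3192
    C=C: 1 × 591 = 591
    H–H: 1 × 423 = 423
    Σ(broken) = 4874 kJ
  Bonds formed (products):
    C–C: 3 × 334 = 1002
    C–H: 10 × 399 = 3990
    Σ(formed) = 4992 kJ
  ΔH_I = 4874 − 4992 = −118 kJ
Reaction II:
  Bonds broken (reactants):
    C–H: 4 × 399 = 1596
    C=C: 1 × 591 = 591
    H–Cl: 1 × 445 = 445
    Σ(broken) = 2632 kJ
  Bonds formed (products):
    C–C: 1 × 334 = 334
    C–Cl: 1 × 324 = 324
    C–H: 5 × 399 = 1995
    Σ(formed) = 2653 kJ
  ΔH_II = 2632 − 2653 = −21 kJ
ΔH_I − ΔH_II = −97 kJ, so reaction I has the more negative ΔH; |ΔH_I − ΔH_II| = 97 kJ.

Reaction I, by 97 kJ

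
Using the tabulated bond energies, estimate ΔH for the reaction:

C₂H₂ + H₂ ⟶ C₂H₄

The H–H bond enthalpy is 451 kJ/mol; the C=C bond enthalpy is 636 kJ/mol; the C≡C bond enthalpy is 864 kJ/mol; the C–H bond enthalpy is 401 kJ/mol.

ΔH ≈ −123 kJ

Bonds broken (reactants):
  C≡C: 1 × 864 = 864
  C–H: 2 × 401 = 802
  H–H: 1 × 451 = 451
  Σ(broken) = 2117 kJ
Bonds formed (products):
  C–H: 4 × 401 = 1604
  C=C: 1 × 636 = 636
  Σ(formed) = 2240 kJ
ΔH = Σ(broken) − Σ(formed) = 2117 − 2240 = −123 kJ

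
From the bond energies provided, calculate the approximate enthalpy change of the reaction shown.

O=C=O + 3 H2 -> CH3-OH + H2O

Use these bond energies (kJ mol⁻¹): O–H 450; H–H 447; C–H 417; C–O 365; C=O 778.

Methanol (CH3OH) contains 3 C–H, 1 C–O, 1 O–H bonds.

ΔH ≈ −69 kJ

Bonds broken (reactants):
  C=O: 2 × 778 = 1556
  H–H: 3 × 447 = 1341
  Σ(broken) = 2897 kJ
Bonds formed (products):
  C–H: 3 × 417 = 1251
  C–O: 1 × 365 = 365
  O–H: 3 × 450 = 1350
  Σ(formed) = 2966 kJ
ΔH = Σ(broken) − Σ(formed) = 2897 − 2966 = −69 kJ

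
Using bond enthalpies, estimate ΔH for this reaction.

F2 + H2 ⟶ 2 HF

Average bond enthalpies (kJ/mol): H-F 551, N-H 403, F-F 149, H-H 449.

ΔH ≈ −504 kJ

Bonds broken (reactants):
  F-F: 1 × 149 = 149
  H-H: 1 × 449 = 449
  Σ(broken) = 598 kJ
Bonds formed (products):
  H-F: 2 × 551 = 1102
  Σ(formed) = 1102 kJ
ΔH = Σ(broken) − Σ(formed) = 598 − 1102 = −504 kJ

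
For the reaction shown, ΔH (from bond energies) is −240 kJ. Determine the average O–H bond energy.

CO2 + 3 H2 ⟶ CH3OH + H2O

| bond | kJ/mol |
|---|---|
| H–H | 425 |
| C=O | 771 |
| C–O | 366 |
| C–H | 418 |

Let D be the O–H bond energy.
Σ(broken) = 2×771 + 3×425 = 2817
Σ(formed) = 3×418 + 1×366 + 3×D = 1620 + 3D
ΔH = Σ(broken) − Σ(formed) = (2817) − (1620 + 3D) = +1197 − 3D
Setting this equal to −240 kJ gives 3D = 1437, so D = 479 kJ/mol.

D(O–H) ≈ 479 kJ/mol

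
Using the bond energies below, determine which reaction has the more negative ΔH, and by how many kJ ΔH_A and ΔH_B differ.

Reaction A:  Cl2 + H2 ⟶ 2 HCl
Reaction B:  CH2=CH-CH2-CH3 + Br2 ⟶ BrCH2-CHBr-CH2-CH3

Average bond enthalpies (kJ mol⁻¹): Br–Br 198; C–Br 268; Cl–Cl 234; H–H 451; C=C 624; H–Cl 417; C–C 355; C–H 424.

Reaction A:
  Bonds broken (reactants):
    Cl–Cl: 1 × 234 = 234
    H–H: 1 × 451 = 451
    Σ(broken) = 685 kJ
  Bonds formed (products):
    H–Cl: 2 × 417 = 834
    Σ(formed) = 834 kJ
  ΔH_A = 685 − 834 = −149 kJ
Reaction B:
  Bonds broken (reactants):
    Br–Br: 1 × 198 = 198
    C–C: 2 × 355 = 710
    C–H: 8 × 424 = 3392
    C=C: 1 × 624 = 624
    Σ(broken) = 4924 kJ
  Bonds formed (products):
    C–Br: 2 × 268 = 536
    C–C: 3 × 355 = 1065
    C–H: 8 × 424 = 3392
    Σ(formed) = 4993 kJ
  ΔH_B = 4924 − 4993 = −69 kJ
ΔH_A − ΔH_B = −80 kJ, so reaction A has the more negative ΔH; |ΔH_A − ΔH_B| = 80 kJ.

Reaction A, by 80 kJ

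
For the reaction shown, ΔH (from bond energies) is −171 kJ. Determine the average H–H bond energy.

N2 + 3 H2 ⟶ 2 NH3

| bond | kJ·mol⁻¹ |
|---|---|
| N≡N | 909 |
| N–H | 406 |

Let D be the H–H bond energy.
Σ(broken) = 3×D + 1×909 = 909 + 3D
Σ(formed) = 6×406 = 2436
ΔH = Σ(broken) − Σ(formed) = (909 + 3D) − (2436) = −1527 + 3D
Setting this equal to −171 kJ gives 3D = 1356, so D = 452 kJ/mol.

D(H–H) ≈ 452 kJ/mol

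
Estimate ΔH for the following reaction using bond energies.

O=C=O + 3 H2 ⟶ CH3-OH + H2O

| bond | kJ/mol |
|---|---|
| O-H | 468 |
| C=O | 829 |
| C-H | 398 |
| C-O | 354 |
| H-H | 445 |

Bonds broken (reactants):
  C=O: 2 × 829 = 1658
  H-H: 3 × 445 = 1335
  Σ(broken) = 2993 kJ
Bonds formed (products):
  C-H: 3 × 398 = 1194
  C-O: 1 × 354 = 354
  O-H: 3 × 468 = 1404
  Σ(formed) = 2952 kJ
ΔH = Σ(broken) − Σ(formed) = 2993 − 2952 = +41 kJ

ΔH ≈ +41 kJ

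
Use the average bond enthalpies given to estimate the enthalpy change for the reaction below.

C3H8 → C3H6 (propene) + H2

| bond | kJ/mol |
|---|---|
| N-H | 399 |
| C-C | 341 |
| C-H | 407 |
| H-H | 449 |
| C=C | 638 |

Bonds broken (reactants):
  C-C: 2 × 341 = 682
  C-H: 8 × 407 = 3256
  Σ(broken) = 3938 kJ
Bonds formed (products):
  C-C: 1 × 341 = 341
  C-H: 6 × 407 = 2442
  C=C: 1 × 638 = 638
  H-H: 1 × 449 = 449
  Σ(formed) = 3870 kJ
ΔH = Σ(broken) − Σ(formed) = 3938 − 3870 = +68 kJ

ΔH ≈ +68 kJ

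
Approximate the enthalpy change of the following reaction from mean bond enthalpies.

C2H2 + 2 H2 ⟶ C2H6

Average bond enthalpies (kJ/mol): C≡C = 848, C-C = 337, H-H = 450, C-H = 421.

ΔH ≈ −273 kJ

Bonds broken (reactants):
  C≡C: 1 × 848 = 848
  C-H: 2 × 421 = 842
  H-H: 2 × 450 = 900
  Σ(broken) = 2590 kJ
Bonds formed (products):
  C-C: 1 × 337 = 337
  C-H: 6 × 421 = 2526
  Σ(formed) = 2863 kJ
ΔH = Σ(broken) − Σ(formed) = 2590 − 2863 = −273 kJ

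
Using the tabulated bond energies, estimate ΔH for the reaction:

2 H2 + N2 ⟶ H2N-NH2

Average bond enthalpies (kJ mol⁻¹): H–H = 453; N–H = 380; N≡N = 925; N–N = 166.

Bonds broken (reactants):
  H–H: 2 × 453 = 906
  N≡N: 1 × 925 = 925
  Σ(broken) = 1831 kJ
Bonds formed (products):
  N–H: 4 × 380 = 1520
  N–N: 1 × 166 = 166
  Σ(formed) = 1686 kJ
ΔH = Σ(broken) − Σ(formed) = 1831 − 1686 = +145 kJ

ΔH ≈ +145 kJ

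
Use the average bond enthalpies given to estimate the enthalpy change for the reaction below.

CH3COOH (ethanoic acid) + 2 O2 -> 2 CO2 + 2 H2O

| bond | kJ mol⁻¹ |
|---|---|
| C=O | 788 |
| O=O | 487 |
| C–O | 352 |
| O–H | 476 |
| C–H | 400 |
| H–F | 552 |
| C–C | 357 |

Bonds broken (reactants):
  C–C: 1 × 357 = 357
  C–H: 3 × 400 = 1200
  C–O: 1 × 352 = 352
  C=O: 1 × 788 = 788
  O–H: 1 × 476 = 476
  O=O: 2 × 487 = 974
  Σ(broken) = 4147 kJ
Bonds formed (products):
  C=O: 4 × 788 = 3152
  O–H: 4 × 476 = 1904
  Σ(formed) = 5056 kJ
ΔH = Σ(broken) − Σ(formed) = 4147 − 5056 = −909 kJ

ΔH ≈ −909 kJ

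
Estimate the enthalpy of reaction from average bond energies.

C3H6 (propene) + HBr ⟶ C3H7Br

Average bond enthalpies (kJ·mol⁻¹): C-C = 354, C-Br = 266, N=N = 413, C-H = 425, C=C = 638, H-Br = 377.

Bonds broken (reactants):
  C-C: 1 × 354 = 354
  C-H: 6 × 425 = 2550
  C=C: 1 × 638 = 638
  H-Br: 1 × 377 = 377
  Σ(broken) = 3919 kJ
Bonds formed (products):
  C-Br: 1 × 266 = 266
  C-C: 2 × 354 = 708
  C-H: 7 × 425 = 2975
  Σ(formed) = 3949 kJ
ΔH = Σ(broken) − Σ(formed) = 3919 − 3949 = −30 kJ

ΔH ≈ −30 kJ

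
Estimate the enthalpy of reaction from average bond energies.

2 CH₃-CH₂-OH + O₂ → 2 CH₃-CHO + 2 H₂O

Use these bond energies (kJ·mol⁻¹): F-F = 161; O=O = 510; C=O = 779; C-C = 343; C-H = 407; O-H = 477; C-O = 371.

Bonds broken (reactants):
  C-C: 2 × 343 = 686
  C-H: 10 × 407 = 4070
  C-O: 2 × 371 = 742
  O-H: 2 × 477 = 954
  O=O: 1 × 510 = 510
  Σ(broken) = 6962 kJ
Bonds formed (products):
  C-C: 2 × 343 = 686
  C-H: 8 × 407 = 3256
  C=O: 2 × 779 = 1558
  O-H: 4 × 477 = 1908
  Σ(formed) = 7408 kJ
ΔH = Σ(broken) − Σ(formed) = 6962 − 7408 = −446 kJ

ΔH ≈ −446 kJ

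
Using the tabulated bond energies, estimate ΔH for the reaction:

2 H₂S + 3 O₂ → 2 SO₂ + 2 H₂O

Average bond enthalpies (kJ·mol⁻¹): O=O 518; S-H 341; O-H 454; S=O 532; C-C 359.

ΔH ≈ −1026 kJ

Bonds broken (reactants):
  O=O: 3 × 518 = 1554
  S-H: 4 × 341 = 1364
  Σ(broken) = 2918 kJ
Bonds formed (products):
  O-H: 4 × 454 = 1816
  S=O: 4 × 532 = 2128
  Σ(formed) = 3944 kJ
ΔH = Σ(broken) − Σ(formed) = 2918 − 3944 = −1026 kJ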